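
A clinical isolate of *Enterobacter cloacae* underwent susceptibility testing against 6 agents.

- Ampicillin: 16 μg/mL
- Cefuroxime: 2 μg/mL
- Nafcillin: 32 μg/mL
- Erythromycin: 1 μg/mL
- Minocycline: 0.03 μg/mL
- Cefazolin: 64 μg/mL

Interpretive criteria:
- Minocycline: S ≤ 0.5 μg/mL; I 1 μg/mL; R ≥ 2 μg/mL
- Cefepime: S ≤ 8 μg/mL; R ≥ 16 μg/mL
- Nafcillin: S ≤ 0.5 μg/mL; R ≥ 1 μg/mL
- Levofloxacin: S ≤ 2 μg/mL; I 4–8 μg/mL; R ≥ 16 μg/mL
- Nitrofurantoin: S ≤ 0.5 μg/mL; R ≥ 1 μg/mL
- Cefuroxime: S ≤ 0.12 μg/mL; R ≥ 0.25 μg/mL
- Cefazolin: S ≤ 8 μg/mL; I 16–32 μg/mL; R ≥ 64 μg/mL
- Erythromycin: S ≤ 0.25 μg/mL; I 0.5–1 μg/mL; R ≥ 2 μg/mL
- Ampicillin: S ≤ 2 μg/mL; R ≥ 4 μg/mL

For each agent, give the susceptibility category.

R, R, R, I, S, R

Ampicillin 16 μg/mL: ≥ 4 μg/mL → R
Cefuroxime 2 μg/mL: ≥ 0.25 μg/mL ⇒ Resistant
Nafcillin (32 μg/mL) ≥ 1 μg/mL — R
Erythromycin (1 μg/mL) in 0.5–1 μg/mL → intermediate
Minocycline: 0.03 μg/mL is ≤ 0.5 μg/mL — S
Cefazolin: 64 μg/mL is ≥ 64 μg/mL → R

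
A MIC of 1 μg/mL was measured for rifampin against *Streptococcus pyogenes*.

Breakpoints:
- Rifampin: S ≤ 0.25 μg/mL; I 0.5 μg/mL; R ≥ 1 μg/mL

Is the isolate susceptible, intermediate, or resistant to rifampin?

Rifampin 1 μg/mL: ≥ 1 μg/mL — resistant

R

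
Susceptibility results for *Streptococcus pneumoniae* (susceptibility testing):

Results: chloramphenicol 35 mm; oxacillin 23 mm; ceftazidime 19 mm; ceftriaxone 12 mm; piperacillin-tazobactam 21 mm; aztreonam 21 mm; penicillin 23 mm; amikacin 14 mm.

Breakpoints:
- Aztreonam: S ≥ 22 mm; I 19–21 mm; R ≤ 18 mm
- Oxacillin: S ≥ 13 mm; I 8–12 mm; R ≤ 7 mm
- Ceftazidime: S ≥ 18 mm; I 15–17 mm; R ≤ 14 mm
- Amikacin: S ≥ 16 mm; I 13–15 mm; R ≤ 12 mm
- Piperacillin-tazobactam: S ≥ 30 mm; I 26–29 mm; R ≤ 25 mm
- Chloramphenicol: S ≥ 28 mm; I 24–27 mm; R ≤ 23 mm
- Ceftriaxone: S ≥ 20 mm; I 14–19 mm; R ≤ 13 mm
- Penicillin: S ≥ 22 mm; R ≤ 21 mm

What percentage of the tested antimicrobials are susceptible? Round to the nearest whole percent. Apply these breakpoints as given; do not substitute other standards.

50%

Chloramphenicol 35 mm: ≥ 28 mm — Susceptible
Oxacillin 23 mm: ≥ 13 mm — S
Ceftazidime 19 mm: ≥ 18 mm ⇒ Susceptible
Ceftriaxone (12 mm) ≤ 13 mm ⇒ R
Piperacillin-tazobactam: 21 mm is ≤ 25 mm ⇒ Resistant
Aztreonam 21 mm: in 19–21 mm → Intermediate
Penicillin 23 mm: ≥ 22 mm → Susceptible
Amikacin (14 mm) in 13–15 mm → intermediate
Susceptible: 4/8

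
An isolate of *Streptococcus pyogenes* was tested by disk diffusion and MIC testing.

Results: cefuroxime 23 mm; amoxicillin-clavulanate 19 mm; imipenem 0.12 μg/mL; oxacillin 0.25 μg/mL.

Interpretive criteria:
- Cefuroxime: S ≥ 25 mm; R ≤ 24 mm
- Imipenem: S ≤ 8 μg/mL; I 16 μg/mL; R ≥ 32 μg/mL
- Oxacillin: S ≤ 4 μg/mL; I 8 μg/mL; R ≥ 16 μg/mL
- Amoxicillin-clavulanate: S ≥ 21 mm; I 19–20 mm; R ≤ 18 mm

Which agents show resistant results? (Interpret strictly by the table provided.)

cefuroxime

Cefuroxime: 23 mm is ≤ 24 mm — R
Amoxicillin-clavulanate (19 mm) in 19–20 mm ⇒ I
Imipenem (0.12 μg/mL) ≤ 8 μg/mL ⇒ Susceptible
Oxacillin (0.25 μg/mL) ≤ 4 μg/mL — Susceptible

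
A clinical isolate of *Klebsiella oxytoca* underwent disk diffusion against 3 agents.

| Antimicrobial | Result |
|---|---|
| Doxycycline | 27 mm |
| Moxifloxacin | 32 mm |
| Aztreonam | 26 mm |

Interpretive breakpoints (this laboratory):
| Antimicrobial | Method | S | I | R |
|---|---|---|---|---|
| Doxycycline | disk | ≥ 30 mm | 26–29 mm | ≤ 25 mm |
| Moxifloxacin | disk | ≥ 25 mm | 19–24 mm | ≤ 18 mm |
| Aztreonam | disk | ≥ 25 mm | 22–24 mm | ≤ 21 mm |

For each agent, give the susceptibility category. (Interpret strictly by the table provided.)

I, S, S

Doxycycline 27 mm: in 26–29 mm ⇒ I
Moxifloxacin (32 mm) ≥ 25 mm ⇒ S
Aztreonam (26 mm) ≥ 25 mm — Susceptible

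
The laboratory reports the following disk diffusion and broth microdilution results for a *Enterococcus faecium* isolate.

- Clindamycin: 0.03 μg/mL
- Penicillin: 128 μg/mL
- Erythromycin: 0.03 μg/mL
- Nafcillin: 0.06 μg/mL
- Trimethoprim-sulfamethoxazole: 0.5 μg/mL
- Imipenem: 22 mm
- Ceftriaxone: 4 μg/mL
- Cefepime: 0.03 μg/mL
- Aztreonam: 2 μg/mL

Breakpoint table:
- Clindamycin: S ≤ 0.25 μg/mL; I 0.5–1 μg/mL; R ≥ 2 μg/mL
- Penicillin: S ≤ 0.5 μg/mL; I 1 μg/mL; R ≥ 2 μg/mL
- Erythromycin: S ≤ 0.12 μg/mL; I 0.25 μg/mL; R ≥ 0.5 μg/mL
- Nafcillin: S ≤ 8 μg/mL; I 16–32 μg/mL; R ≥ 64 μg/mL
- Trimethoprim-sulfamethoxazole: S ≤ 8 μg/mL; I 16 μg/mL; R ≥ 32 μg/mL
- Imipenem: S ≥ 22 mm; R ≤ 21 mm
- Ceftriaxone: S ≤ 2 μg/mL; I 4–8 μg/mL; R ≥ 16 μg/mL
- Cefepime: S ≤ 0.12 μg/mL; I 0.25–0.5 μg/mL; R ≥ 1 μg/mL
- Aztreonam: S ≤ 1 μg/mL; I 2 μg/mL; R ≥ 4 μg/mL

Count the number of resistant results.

Clindamycin (0.03 μg/mL) ≤ 0.25 μg/mL — susceptible
Penicillin (128 μg/mL) ≥ 2 μg/mL — Resistant
Erythromycin (0.03 μg/mL) ≤ 0.12 μg/mL — susceptible
Nafcillin (0.06 μg/mL) ≤ 8 μg/mL — susceptible
Trimethoprim-sulfamethoxazole: 0.5 μg/mL is ≤ 8 μg/mL — S
Imipenem 22 mm: ≥ 22 mm → Susceptible
Ceftriaxone: 4 μg/mL is in 4–8 μg/mL → I
Cefepime (0.03 μg/mL) ≤ 0.12 μg/mL — susceptible
Aztreonam (2 μg/mL) = 2 μg/mL ⇒ Intermediate
Resistant: 1

1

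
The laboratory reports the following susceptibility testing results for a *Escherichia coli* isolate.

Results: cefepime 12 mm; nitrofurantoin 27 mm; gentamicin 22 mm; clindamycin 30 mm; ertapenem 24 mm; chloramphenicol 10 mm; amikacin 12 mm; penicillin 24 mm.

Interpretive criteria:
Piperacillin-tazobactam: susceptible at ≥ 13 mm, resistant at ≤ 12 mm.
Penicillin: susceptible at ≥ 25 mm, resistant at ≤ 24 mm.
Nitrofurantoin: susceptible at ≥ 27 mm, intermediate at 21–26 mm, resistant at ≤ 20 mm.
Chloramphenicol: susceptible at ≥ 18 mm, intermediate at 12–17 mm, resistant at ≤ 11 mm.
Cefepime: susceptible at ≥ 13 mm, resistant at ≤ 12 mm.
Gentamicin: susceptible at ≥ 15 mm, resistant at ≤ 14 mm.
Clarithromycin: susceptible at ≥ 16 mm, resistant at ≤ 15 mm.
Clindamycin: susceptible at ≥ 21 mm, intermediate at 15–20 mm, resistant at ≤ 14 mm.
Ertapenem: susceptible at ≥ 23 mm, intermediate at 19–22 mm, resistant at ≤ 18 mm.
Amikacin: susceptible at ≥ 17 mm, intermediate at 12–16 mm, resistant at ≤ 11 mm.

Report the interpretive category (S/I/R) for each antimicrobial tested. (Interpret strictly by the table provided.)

Cefepime 12 mm: ≤ 12 mm ⇒ resistant
Nitrofurantoin: 27 mm is ≥ 27 mm — S
Gentamicin: 22 mm is ≥ 15 mm → susceptible
Clindamycin 30 mm: ≥ 21 mm → S
Ertapenem (24 mm) ≥ 23 mm → S
Chloramphenicol: 10 mm is ≤ 11 mm ⇒ Resistant
Amikacin 12 mm: in 12–16 mm ⇒ I
Penicillin 24 mm: ≤ 24 mm ⇒ resistant

R, S, S, S, S, R, I, R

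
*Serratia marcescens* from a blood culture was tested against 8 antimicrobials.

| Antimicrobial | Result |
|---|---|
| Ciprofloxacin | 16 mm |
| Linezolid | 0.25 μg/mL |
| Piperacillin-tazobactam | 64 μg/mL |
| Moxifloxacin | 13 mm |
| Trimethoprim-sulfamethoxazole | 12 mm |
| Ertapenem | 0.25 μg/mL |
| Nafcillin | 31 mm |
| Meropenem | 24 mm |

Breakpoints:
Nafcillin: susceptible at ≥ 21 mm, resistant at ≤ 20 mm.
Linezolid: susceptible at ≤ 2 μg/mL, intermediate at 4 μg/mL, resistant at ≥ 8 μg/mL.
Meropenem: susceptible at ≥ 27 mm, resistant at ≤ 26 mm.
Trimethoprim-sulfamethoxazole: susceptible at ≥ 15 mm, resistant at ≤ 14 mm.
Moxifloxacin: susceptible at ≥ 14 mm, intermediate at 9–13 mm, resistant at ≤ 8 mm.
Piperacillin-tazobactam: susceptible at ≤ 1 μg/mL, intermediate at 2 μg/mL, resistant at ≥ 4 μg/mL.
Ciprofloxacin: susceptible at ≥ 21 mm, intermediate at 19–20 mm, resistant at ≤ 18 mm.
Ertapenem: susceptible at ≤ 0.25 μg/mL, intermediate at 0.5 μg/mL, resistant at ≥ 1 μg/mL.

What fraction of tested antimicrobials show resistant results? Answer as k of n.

4 of 8

Ciprofloxacin 16 mm: ≤ 18 mm — resistant
Linezolid (0.25 μg/mL) ≤ 2 μg/mL — S
Piperacillin-tazobactam (64 μg/mL) ≥ 4 μg/mL → resistant
Moxifloxacin 13 mm: in 9–13 mm ⇒ I
Trimethoprim-sulfamethoxazole 12 mm: ≤ 14 mm ⇒ resistant
Ertapenem: 0.25 μg/mL is ≤ 0.25 μg/mL — Susceptible
Nafcillin 31 mm: ≥ 21 mm ⇒ Susceptible
Meropenem (24 mm) ≤ 26 mm ⇒ Resistant
Resistant: 4/8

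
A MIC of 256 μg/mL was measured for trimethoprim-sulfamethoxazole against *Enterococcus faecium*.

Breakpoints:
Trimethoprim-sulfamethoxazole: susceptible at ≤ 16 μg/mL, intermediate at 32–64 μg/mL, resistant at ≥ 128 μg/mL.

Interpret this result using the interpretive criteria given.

Trimethoprim-sulfamethoxazole (256 μg/mL) ≥ 128 μg/mL → R

R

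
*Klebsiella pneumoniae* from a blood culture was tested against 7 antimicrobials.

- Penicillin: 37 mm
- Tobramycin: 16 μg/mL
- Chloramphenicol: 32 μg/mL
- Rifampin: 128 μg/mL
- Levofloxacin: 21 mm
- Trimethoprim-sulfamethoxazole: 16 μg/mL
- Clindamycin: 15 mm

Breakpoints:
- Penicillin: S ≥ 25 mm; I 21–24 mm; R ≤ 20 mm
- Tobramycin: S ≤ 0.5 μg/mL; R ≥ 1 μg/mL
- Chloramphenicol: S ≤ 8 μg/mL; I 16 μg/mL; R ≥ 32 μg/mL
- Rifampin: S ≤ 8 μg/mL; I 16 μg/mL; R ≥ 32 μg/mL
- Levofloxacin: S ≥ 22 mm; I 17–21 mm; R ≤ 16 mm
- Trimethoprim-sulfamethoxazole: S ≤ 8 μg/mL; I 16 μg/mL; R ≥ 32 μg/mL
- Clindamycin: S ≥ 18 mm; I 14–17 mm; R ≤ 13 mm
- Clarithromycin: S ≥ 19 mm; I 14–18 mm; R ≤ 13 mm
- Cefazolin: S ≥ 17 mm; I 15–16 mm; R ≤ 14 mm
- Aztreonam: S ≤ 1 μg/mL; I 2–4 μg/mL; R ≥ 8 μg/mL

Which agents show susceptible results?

Penicillin (37 mm) ≥ 25 mm ⇒ Susceptible
Tobramycin 16 μg/mL: ≥ 1 μg/mL — resistant
Chloramphenicol: 32 μg/mL is ≥ 32 μg/mL — R
Rifampin 128 μg/mL: ≥ 32 μg/mL — R
Levofloxacin (21 mm) in 17–21 mm → intermediate
Trimethoprim-sulfamethoxazole 16 μg/mL: = 16 μg/mL → Intermediate
Clindamycin (15 mm) in 14–17 mm — intermediate

penicillin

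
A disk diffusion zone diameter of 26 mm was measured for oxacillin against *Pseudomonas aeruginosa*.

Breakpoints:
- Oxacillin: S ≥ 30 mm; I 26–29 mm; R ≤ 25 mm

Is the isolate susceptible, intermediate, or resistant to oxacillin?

Intermediate

Oxacillin (26 mm) in 26–29 mm — Intermediate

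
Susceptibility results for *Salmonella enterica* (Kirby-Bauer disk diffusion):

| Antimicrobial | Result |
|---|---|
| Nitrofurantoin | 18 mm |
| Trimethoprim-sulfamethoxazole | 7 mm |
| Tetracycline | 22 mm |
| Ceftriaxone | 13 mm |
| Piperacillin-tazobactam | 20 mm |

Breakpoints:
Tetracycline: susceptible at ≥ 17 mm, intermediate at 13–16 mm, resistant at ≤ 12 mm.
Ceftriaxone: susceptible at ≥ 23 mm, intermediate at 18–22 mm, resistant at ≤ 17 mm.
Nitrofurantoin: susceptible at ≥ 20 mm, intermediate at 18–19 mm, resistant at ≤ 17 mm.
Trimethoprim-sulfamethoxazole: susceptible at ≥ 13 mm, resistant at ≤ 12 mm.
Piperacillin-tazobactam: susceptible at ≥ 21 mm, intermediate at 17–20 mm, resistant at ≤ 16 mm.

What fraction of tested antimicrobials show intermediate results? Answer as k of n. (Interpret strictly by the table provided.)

Nitrofurantoin (18 mm) in 18–19 mm — Intermediate
Trimethoprim-sulfamethoxazole 7 mm: ≤ 12 mm — R
Tetracycline 22 mm: ≥ 17 mm ⇒ S
Ceftriaxone: 13 mm is ≤ 17 mm → Resistant
Piperacillin-tazobactam 20 mm: in 17–20 mm — intermediate
Intermediate: 2/5

2 of 5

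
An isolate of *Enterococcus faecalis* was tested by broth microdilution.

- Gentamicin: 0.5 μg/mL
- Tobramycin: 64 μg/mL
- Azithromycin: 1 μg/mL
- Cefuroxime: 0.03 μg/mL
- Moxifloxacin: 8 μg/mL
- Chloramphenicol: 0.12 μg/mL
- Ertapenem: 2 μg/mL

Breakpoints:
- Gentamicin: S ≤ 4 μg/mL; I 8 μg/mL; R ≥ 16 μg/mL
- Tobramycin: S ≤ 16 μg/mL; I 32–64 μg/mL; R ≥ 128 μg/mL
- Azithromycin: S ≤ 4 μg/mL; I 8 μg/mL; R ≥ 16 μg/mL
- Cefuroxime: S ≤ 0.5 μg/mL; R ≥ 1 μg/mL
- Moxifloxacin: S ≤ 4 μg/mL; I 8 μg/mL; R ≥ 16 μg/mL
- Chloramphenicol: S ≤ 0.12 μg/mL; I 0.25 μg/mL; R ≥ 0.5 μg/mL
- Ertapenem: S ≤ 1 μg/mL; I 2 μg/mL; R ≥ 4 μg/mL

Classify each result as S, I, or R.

Gentamicin: 0.5 μg/mL is ≤ 4 μg/mL — S
Tobramycin 64 μg/mL: in 32–64 μg/mL — I
Azithromycin (1 μg/mL) ≤ 4 μg/mL — S
Cefuroxime 0.03 μg/mL: ≤ 0.5 μg/mL — S
Moxifloxacin 8 μg/mL: = 8 μg/mL ⇒ intermediate
Chloramphenicol 0.12 μg/mL: ≤ 0.12 μg/mL — Susceptible
Ertapenem (2 μg/mL) = 2 μg/mL ⇒ intermediate

S, I, S, S, I, S, I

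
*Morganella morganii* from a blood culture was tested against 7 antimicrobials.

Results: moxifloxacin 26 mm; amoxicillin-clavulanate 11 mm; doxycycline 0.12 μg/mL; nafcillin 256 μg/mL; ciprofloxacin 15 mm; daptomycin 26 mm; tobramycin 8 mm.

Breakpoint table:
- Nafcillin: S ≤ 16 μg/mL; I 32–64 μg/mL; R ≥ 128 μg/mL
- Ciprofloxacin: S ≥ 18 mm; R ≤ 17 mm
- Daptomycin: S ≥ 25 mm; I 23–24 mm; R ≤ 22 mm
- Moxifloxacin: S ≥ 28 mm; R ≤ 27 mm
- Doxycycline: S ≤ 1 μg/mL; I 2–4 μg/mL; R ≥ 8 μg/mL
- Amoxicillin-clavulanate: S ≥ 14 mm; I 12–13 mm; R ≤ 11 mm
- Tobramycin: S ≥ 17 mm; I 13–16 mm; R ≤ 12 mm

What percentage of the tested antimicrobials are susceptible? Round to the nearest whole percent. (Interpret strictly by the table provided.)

29%

Moxifloxacin 26 mm: ≤ 27 mm ⇒ resistant
Amoxicillin-clavulanate: 11 mm is ≤ 11 mm — R
Doxycycline (0.12 μg/mL) ≤ 1 μg/mL ⇒ Susceptible
Nafcillin: 256 μg/mL is ≥ 128 μg/mL ⇒ Resistant
Ciprofloxacin (15 mm) ≤ 17 mm → R
Daptomycin 26 mm: ≥ 25 mm → Susceptible
Tobramycin 8 mm: ≤ 12 mm → R
Susceptible: 2/7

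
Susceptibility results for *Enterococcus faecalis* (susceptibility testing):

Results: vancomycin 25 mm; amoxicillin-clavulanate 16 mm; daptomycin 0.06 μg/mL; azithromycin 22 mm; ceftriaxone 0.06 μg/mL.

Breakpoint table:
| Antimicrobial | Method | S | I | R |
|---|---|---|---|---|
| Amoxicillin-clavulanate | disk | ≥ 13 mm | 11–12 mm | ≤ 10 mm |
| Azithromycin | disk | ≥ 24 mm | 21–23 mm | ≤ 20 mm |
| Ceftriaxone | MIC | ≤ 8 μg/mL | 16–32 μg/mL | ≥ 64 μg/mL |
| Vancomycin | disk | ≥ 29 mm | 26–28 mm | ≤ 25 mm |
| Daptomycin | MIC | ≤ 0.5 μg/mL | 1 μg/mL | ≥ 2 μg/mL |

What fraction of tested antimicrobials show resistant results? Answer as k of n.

1 of 5

Vancomycin (25 mm) ≤ 25 mm → Resistant
Amoxicillin-clavulanate: 16 mm is ≥ 13 mm — Susceptible
Daptomycin (0.06 μg/mL) ≤ 0.5 μg/mL ⇒ S
Azithromycin: 22 mm is in 21–23 mm ⇒ I
Ceftriaxone 0.06 μg/mL: ≤ 8 μg/mL ⇒ Susceptible
Resistant: 1/5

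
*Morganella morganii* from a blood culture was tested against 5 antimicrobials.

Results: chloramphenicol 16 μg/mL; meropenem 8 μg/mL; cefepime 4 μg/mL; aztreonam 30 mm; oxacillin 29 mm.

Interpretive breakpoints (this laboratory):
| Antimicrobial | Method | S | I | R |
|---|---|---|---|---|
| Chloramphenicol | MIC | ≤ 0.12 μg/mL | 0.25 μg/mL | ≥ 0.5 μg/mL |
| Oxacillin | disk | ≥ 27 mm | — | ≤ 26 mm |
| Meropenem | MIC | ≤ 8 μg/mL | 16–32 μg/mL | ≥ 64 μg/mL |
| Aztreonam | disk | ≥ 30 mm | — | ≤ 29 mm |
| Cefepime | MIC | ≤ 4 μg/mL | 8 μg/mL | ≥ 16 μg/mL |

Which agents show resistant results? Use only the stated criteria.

chloramphenicol

Chloramphenicol (16 μg/mL) ≥ 0.5 μg/mL — Resistant
Meropenem (8 μg/mL) ≤ 8 μg/mL — Susceptible
Cefepime 4 μg/mL: ≤ 4 μg/mL — susceptible
Aztreonam (30 mm) ≥ 30 mm → Susceptible
Oxacillin 29 mm: ≥ 27 mm ⇒ Susceptible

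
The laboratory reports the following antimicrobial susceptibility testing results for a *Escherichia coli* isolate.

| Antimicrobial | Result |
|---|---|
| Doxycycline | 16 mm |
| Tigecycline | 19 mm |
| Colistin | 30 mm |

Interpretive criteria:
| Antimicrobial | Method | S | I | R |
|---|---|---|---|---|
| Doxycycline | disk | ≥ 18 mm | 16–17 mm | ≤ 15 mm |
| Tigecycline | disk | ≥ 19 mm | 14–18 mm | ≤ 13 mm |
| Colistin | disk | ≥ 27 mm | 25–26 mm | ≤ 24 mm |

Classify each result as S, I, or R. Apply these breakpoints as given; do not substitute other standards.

I, S, S

Doxycycline (16 mm) in 16–17 mm — Intermediate
Tigecycline (19 mm) ≥ 19 mm ⇒ S
Colistin: 30 mm is ≥ 27 mm → susceptible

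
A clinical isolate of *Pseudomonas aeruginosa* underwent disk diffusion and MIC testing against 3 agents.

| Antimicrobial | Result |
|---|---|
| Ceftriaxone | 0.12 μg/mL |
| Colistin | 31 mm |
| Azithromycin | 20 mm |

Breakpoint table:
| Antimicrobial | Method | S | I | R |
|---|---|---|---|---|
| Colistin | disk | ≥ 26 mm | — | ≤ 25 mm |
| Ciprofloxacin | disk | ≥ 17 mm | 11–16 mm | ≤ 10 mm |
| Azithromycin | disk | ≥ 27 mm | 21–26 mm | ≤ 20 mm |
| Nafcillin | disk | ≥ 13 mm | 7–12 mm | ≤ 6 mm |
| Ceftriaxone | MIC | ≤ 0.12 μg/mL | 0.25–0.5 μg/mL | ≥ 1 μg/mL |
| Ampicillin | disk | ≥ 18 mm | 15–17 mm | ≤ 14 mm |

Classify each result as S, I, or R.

S, S, R

Ceftriaxone (0.12 μg/mL) ≤ 0.12 μg/mL ⇒ Susceptible
Colistin: 31 mm is ≥ 26 mm — S
Azithromycin 20 mm: ≤ 20 mm — R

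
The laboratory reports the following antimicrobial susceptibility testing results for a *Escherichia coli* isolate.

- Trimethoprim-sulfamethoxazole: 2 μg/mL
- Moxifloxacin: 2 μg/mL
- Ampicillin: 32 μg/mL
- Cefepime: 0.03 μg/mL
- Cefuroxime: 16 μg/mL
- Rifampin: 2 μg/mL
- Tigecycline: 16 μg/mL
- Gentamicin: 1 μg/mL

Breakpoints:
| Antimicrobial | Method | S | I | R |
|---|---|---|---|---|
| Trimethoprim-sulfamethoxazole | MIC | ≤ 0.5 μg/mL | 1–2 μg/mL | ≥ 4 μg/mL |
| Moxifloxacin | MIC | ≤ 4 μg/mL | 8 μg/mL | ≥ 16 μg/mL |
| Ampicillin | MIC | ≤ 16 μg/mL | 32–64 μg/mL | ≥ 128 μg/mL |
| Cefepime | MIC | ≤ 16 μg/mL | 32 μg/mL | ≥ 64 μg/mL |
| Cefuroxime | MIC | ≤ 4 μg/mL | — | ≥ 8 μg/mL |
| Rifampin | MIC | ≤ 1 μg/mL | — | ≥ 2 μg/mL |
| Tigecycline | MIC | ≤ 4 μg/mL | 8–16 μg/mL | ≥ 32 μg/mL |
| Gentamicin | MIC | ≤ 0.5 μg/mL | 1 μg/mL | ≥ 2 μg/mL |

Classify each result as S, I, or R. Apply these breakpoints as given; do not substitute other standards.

I, S, I, S, R, R, I, I

Trimethoprim-sulfamethoxazole (2 μg/mL) in 1–2 μg/mL → intermediate
Moxifloxacin (2 μg/mL) ≤ 4 μg/mL ⇒ susceptible
Ampicillin: 32 μg/mL is in 32–64 μg/mL ⇒ intermediate
Cefepime (0.03 μg/mL) ≤ 16 μg/mL → Susceptible
Cefuroxime 16 μg/mL: ≥ 8 μg/mL → Resistant
Rifampin (2 μg/mL) ≥ 2 μg/mL ⇒ R
Tigecycline 16 μg/mL: in 8–16 μg/mL — intermediate
Gentamicin (1 μg/mL) = 1 μg/mL ⇒ intermediate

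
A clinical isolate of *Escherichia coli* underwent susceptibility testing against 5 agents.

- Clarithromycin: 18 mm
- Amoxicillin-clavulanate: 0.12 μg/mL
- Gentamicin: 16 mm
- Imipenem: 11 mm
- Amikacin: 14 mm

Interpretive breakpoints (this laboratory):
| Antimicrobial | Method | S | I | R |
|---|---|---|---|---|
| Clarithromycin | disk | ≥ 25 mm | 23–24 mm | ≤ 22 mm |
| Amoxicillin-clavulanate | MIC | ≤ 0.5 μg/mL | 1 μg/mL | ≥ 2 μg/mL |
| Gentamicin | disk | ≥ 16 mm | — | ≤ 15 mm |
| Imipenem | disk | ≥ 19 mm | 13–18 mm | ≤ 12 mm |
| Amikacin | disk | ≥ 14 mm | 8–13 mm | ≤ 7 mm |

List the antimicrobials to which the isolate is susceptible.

Clarithromycin (18 mm) ≤ 22 mm → R
Amoxicillin-clavulanate (0.12 μg/mL) ≤ 0.5 μg/mL → S
Gentamicin 16 mm: ≥ 16 mm — S
Imipenem 11 mm: ≤ 12 mm — R
Amikacin (14 mm) ≥ 14 mm → S

amoxicillin-clavulanate, gentamicin, amikacin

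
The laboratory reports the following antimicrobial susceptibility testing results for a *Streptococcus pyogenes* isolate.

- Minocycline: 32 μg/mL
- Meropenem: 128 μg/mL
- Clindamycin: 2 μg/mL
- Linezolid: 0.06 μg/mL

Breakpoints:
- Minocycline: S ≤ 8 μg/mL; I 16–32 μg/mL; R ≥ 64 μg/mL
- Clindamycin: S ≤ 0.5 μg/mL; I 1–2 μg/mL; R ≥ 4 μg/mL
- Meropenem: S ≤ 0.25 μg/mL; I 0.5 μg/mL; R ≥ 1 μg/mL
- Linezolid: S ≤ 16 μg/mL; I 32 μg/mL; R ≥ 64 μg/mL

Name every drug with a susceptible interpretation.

linezolid

Minocycline (32 μg/mL) in 16–32 μg/mL ⇒ Intermediate
Meropenem (128 μg/mL) ≥ 1 μg/mL → Resistant
Clindamycin 2 μg/mL: in 1–2 μg/mL → intermediate
Linezolid 0.06 μg/mL: ≤ 16 μg/mL — S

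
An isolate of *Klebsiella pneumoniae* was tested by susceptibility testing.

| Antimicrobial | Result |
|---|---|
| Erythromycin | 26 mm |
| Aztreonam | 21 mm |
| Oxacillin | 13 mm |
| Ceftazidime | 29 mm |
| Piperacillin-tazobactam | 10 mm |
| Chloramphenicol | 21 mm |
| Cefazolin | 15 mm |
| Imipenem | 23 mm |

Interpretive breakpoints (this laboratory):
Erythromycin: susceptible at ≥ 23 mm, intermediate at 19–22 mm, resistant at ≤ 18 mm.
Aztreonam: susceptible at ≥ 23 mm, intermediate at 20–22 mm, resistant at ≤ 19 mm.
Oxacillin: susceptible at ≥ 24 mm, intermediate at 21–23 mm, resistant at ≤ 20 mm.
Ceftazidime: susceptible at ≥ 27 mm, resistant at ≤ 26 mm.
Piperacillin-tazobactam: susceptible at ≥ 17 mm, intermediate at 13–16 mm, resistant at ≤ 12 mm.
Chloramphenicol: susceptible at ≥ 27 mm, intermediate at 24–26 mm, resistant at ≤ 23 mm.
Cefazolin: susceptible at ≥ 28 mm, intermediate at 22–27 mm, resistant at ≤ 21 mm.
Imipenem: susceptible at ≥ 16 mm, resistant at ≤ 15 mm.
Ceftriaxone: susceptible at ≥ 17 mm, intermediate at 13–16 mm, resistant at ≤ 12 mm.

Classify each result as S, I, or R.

S, I, R, S, R, R, R, S

Erythromycin 26 mm: ≥ 23 mm ⇒ S
Aztreonam: 21 mm is in 20–22 mm — I
Oxacillin: 13 mm is ≤ 20 mm — resistant
Ceftazidime (29 mm) ≥ 27 mm — susceptible
Piperacillin-tazobactam: 10 mm is ≤ 12 mm → resistant
Chloramphenicol 21 mm: ≤ 23 mm → R
Cefazolin (15 mm) ≤ 21 mm → Resistant
Imipenem: 23 mm is ≥ 16 mm ⇒ S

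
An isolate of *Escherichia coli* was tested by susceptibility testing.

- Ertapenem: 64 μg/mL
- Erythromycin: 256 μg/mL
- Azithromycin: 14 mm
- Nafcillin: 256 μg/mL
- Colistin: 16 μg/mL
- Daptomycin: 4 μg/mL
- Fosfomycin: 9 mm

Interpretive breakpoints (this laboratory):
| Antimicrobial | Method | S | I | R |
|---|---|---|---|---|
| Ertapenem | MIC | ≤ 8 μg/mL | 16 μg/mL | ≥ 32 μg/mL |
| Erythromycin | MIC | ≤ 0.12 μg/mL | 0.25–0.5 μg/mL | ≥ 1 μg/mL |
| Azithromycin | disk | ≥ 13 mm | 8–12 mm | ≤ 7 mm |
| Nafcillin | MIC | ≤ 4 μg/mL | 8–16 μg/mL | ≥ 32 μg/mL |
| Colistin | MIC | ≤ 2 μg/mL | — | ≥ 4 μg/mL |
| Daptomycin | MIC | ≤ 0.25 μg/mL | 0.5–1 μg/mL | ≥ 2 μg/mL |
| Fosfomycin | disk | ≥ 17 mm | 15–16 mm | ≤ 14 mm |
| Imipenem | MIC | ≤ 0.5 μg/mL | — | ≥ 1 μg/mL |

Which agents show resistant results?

Ertapenem: 64 μg/mL is ≥ 32 μg/mL ⇒ Resistant
Erythromycin (256 μg/mL) ≥ 1 μg/mL → resistant
Azithromycin (14 mm) ≥ 13 mm ⇒ S
Nafcillin 256 μg/mL: ≥ 32 μg/mL ⇒ resistant
Colistin 16 μg/mL: ≥ 4 μg/mL → R
Daptomycin: 4 μg/mL is ≥ 2 μg/mL — Resistant
Fosfomycin: 9 mm is ≤ 14 mm ⇒ R

ertapenem, erythromycin, nafcillin, colistin, daptomycin, fosfomycin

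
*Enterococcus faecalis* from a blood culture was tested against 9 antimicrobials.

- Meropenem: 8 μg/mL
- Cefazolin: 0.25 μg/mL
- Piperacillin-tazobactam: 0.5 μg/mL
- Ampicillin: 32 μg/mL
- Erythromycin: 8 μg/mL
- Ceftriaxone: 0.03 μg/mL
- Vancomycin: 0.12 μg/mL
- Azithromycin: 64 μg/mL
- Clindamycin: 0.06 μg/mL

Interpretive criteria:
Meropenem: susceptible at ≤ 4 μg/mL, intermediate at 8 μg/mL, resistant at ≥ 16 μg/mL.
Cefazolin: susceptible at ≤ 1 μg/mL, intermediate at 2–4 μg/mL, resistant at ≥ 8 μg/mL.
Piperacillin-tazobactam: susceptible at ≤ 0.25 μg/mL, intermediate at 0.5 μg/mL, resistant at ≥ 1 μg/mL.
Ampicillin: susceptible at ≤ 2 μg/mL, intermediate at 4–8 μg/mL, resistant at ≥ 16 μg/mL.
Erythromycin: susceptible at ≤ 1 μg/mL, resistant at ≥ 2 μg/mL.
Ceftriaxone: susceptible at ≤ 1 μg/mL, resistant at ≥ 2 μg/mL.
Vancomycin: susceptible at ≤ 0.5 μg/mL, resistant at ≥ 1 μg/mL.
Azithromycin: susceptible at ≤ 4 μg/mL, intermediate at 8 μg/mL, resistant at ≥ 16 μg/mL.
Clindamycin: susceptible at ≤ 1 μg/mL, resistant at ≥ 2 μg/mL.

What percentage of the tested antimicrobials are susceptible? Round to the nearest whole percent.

Meropenem (8 μg/mL) = 8 μg/mL ⇒ I
Cefazolin (0.25 μg/mL) ≤ 1 μg/mL → susceptible
Piperacillin-tazobactam 0.5 μg/mL: = 0.5 μg/mL ⇒ I
Ampicillin 32 μg/mL: ≥ 16 μg/mL — R
Erythromycin (8 μg/mL) ≥ 2 μg/mL ⇒ Resistant
Ceftriaxone: 0.03 μg/mL is ≤ 1 μg/mL — Susceptible
Vancomycin 0.12 μg/mL: ≤ 0.5 μg/mL ⇒ S
Azithromycin 64 μg/mL: ≥ 16 μg/mL → R
Clindamycin: 0.06 μg/mL is ≤ 1 μg/mL ⇒ S
Susceptible: 4/9

44%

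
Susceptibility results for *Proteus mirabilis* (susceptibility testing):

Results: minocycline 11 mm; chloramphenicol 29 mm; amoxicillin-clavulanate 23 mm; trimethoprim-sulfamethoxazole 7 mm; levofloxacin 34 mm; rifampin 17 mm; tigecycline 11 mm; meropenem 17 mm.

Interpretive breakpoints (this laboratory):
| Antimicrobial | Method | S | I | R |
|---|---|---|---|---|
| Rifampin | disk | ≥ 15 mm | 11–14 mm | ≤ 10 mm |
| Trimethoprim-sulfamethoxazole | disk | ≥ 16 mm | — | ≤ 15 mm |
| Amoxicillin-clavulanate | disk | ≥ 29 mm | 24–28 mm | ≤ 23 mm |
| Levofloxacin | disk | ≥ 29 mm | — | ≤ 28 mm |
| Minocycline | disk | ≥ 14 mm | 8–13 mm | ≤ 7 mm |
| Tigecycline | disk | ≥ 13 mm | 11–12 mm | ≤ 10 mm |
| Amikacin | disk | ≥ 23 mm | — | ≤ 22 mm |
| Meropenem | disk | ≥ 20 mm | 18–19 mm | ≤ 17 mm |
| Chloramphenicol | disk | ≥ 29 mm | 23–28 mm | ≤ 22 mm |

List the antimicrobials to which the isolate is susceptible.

Minocycline 11 mm: in 8–13 mm → intermediate
Chloramphenicol: 29 mm is ≥ 29 mm → Susceptible
Amoxicillin-clavulanate: 23 mm is ≤ 23 mm — R
Trimethoprim-sulfamethoxazole (7 mm) ≤ 15 mm → Resistant
Levofloxacin 34 mm: ≥ 29 mm — Susceptible
Rifampin (17 mm) ≥ 15 mm ⇒ Susceptible
Tigecycline (11 mm) in 11–12 mm → I
Meropenem: 17 mm is ≤ 17 mm — Resistant

chloramphenicol, levofloxacin, rifampin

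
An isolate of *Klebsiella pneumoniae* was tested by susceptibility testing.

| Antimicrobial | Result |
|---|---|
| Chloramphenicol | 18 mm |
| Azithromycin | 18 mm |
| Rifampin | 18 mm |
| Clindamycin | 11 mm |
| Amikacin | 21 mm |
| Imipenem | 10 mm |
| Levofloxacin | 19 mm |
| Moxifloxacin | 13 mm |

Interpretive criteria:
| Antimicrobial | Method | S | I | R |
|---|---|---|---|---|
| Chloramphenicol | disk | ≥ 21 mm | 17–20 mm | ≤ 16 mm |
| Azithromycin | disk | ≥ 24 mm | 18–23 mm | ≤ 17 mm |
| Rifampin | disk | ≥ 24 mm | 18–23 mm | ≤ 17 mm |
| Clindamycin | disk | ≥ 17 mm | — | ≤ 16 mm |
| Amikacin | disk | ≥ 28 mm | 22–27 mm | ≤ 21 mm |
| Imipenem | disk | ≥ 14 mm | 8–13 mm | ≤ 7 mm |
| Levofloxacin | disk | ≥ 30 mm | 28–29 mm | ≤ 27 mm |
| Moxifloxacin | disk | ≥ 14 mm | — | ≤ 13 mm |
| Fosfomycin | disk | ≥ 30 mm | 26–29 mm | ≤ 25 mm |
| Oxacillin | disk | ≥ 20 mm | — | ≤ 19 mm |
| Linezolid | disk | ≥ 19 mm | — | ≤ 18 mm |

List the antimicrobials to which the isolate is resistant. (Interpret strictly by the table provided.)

clindamycin, amikacin, levofloxacin, moxifloxacin

Chloramphenicol: 18 mm is in 17–20 mm ⇒ I
Azithromycin: 18 mm is in 18–23 mm — intermediate
Rifampin 18 mm: in 18–23 mm → Intermediate
Clindamycin 11 mm: ≤ 16 mm → resistant
Amikacin: 21 mm is ≤ 21 mm — resistant
Imipenem (10 mm) in 8–13 mm → I
Levofloxacin (19 mm) ≤ 27 mm ⇒ R
Moxifloxacin: 13 mm is ≤ 13 mm — resistant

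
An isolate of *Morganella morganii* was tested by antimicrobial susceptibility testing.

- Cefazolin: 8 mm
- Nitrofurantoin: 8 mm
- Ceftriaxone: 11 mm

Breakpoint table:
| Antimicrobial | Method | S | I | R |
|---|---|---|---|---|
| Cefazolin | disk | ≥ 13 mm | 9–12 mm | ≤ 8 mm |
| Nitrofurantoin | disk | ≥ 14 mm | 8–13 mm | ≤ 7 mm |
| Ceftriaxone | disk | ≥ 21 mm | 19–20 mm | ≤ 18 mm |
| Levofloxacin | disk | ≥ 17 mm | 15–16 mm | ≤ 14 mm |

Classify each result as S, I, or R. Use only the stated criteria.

R, I, R

Cefazolin: 8 mm is ≤ 8 mm → R
Nitrofurantoin: 8 mm is in 8–13 mm → I
Ceftriaxone: 11 mm is ≤ 18 mm ⇒ resistant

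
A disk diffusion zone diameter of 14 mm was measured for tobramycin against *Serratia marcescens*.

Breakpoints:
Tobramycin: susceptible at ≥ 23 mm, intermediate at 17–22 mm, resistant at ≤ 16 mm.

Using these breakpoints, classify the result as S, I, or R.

Tobramycin 14 mm: ≤ 16 mm — Resistant

R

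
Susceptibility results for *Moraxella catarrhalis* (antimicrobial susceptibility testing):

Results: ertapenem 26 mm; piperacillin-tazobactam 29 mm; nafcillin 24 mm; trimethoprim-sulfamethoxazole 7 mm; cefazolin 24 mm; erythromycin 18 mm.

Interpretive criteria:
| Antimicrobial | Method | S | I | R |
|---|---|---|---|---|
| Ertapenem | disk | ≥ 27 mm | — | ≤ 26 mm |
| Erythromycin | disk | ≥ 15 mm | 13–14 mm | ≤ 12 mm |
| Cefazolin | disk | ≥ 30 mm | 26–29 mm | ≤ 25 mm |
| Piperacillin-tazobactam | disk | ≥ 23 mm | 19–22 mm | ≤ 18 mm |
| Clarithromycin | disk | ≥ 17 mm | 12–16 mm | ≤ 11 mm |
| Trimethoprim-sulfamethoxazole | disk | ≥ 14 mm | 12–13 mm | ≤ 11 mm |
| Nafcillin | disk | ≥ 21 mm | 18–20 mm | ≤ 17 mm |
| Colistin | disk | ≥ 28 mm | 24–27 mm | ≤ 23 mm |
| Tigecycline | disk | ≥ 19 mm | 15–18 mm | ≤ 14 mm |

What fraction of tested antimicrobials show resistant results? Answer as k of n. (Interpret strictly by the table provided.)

Ertapenem (26 mm) ≤ 26 mm — R
Piperacillin-tazobactam (29 mm) ≥ 23 mm — S
Nafcillin (24 mm) ≥ 21 mm → S
Trimethoprim-sulfamethoxazole (7 mm) ≤ 11 mm ⇒ resistant
Cefazolin (24 mm) ≤ 25 mm → Resistant
Erythromycin: 18 mm is ≥ 15 mm → susceptible
Resistant: 3/6

3 of 6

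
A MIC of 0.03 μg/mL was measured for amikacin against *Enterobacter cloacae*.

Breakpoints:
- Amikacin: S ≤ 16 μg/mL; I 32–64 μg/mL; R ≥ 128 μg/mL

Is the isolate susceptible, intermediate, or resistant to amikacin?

Amikacin: 0.03 μg/mL is ≤ 16 μg/mL → S

S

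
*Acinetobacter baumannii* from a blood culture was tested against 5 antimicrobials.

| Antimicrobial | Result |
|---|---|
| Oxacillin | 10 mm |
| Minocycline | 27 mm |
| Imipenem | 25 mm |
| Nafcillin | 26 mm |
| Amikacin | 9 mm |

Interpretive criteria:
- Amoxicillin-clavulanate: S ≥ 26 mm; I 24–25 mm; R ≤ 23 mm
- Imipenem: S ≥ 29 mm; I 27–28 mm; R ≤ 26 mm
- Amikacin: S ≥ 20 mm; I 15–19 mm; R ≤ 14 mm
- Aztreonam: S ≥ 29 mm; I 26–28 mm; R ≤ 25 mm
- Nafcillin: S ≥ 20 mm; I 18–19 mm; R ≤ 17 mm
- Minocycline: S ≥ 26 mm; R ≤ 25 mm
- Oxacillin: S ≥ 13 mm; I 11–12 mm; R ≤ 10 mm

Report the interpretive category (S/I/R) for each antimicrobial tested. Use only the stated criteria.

Oxacillin 10 mm: ≤ 10 mm ⇒ resistant
Minocycline: 27 mm is ≥ 26 mm — Susceptible
Imipenem (25 mm) ≤ 26 mm → Resistant
Nafcillin 26 mm: ≥ 20 mm → susceptible
Amikacin (9 mm) ≤ 14 mm → resistant

R, S, R, S, R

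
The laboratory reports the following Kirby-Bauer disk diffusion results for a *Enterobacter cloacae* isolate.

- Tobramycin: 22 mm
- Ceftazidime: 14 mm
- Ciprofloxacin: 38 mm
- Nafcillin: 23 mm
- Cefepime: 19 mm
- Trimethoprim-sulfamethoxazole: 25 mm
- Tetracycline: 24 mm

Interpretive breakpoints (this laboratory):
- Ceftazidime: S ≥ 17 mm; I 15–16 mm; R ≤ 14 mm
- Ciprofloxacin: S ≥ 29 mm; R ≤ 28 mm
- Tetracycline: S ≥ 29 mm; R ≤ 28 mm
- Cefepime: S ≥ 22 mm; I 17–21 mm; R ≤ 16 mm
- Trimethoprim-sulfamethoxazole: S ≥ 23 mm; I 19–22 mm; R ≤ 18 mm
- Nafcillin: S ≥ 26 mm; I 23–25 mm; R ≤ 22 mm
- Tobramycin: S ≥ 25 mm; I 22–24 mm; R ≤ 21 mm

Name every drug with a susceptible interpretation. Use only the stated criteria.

ciprofloxacin, trimethoprim-sulfamethoxazole

Tobramycin: 22 mm is in 22–24 mm — intermediate
Ceftazidime: 14 mm is ≤ 14 mm ⇒ R
Ciprofloxacin: 38 mm is ≥ 29 mm — Susceptible
Nafcillin (23 mm) in 23–25 mm → Intermediate
Cefepime (19 mm) in 17–21 mm ⇒ I
Trimethoprim-sulfamethoxazole: 25 mm is ≥ 23 mm → susceptible
Tetracycline: 24 mm is ≤ 28 mm → resistant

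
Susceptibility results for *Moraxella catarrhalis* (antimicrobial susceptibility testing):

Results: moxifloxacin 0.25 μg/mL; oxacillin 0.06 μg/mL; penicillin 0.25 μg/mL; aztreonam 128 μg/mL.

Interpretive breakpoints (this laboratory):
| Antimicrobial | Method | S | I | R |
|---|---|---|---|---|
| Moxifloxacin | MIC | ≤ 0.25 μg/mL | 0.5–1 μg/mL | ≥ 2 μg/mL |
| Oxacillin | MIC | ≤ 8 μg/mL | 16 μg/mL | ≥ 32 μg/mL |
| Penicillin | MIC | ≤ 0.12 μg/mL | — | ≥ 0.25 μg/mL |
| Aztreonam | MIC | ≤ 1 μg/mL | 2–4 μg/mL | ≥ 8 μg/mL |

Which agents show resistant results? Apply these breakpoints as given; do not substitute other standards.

Moxifloxacin 0.25 μg/mL: ≤ 0.25 μg/mL ⇒ Susceptible
Oxacillin: 0.06 μg/mL is ≤ 8 μg/mL — susceptible
Penicillin: 0.25 μg/mL is ≥ 0.25 μg/mL — Resistant
Aztreonam (128 μg/mL) ≥ 8 μg/mL ⇒ Resistant

penicillin, aztreonam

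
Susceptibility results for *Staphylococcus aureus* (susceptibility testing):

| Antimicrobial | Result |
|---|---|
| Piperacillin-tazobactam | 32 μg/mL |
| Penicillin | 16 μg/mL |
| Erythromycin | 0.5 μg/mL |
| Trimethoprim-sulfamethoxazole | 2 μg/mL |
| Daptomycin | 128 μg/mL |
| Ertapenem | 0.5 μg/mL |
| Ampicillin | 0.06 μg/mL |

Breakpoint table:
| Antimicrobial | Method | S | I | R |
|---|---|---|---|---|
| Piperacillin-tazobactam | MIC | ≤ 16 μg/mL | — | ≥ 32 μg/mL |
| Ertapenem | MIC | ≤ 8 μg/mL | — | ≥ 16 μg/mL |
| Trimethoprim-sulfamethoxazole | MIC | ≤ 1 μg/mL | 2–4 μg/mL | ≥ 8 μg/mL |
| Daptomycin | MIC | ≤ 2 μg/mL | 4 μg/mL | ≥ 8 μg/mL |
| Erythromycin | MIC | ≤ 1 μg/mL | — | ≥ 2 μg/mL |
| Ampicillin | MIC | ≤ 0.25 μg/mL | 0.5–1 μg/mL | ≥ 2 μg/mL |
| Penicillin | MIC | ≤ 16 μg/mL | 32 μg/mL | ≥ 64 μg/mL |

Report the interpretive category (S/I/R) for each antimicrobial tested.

R, S, S, I, R, S, S

Piperacillin-tazobactam: 32 μg/mL is ≥ 32 μg/mL — resistant
Penicillin 16 μg/mL: ≤ 16 μg/mL → Susceptible
Erythromycin: 0.5 μg/mL is ≤ 1 μg/mL → susceptible
Trimethoprim-sulfamethoxazole (2 μg/mL) in 2–4 μg/mL → Intermediate
Daptomycin 128 μg/mL: ≥ 8 μg/mL → Resistant
Ertapenem: 0.5 μg/mL is ≤ 8 μg/mL → S
Ampicillin 0.06 μg/mL: ≤ 0.25 μg/mL — susceptible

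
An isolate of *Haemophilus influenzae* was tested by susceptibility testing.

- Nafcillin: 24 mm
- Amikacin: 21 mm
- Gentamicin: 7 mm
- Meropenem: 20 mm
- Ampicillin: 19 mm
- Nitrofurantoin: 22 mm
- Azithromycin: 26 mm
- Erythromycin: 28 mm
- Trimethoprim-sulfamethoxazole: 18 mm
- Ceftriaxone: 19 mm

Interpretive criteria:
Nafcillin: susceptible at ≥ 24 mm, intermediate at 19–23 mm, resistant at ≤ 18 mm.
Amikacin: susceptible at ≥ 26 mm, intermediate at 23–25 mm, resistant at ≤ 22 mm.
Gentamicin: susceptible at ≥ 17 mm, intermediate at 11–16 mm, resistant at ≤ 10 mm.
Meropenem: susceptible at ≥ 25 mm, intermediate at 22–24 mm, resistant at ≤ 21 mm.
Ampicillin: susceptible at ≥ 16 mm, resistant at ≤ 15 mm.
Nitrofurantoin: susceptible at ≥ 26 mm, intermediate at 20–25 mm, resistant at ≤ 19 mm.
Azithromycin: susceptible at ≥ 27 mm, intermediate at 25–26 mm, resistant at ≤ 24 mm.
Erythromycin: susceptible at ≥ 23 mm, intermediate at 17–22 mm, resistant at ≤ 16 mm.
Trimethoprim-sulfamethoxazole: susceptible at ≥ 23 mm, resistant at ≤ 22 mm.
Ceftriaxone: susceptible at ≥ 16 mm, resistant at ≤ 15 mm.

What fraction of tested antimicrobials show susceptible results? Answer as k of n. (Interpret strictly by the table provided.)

Nafcillin (24 mm) ≥ 24 mm — S
Amikacin: 21 mm is ≤ 22 mm → resistant
Gentamicin: 7 mm is ≤ 10 mm ⇒ Resistant
Meropenem (20 mm) ≤ 21 mm ⇒ resistant
Ampicillin 19 mm: ≥ 16 mm — S
Nitrofurantoin: 22 mm is in 20–25 mm ⇒ intermediate
Azithromycin 26 mm: in 25–26 mm ⇒ intermediate
Erythromycin 28 mm: ≥ 23 mm — S
Trimethoprim-sulfamethoxazole (18 mm) ≤ 22 mm ⇒ Resistant
Ceftriaxone 19 mm: ≥ 16 mm — S
Susceptible: 4/10

4 of 10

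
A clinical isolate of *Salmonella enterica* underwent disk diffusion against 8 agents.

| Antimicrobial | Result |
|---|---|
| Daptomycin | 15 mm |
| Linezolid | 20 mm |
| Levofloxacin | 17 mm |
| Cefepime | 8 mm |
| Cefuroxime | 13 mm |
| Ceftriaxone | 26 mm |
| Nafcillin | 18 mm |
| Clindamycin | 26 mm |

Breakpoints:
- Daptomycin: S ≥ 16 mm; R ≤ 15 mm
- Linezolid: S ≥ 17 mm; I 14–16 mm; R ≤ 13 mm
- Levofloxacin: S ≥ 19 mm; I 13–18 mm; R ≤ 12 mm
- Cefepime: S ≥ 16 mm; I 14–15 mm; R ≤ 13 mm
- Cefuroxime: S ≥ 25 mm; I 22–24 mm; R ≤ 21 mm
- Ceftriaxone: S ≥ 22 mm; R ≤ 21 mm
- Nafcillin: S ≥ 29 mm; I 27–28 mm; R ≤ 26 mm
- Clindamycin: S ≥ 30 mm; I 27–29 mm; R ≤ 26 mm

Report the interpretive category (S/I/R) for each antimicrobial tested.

R, S, I, R, R, S, R, R

Daptomycin: 15 mm is ≤ 15 mm ⇒ resistant
Linezolid (20 mm) ≥ 17 mm — susceptible
Levofloxacin: 17 mm is in 13–18 mm → intermediate
Cefepime (8 mm) ≤ 13 mm ⇒ Resistant
Cefuroxime (13 mm) ≤ 21 mm ⇒ R
Ceftriaxone 26 mm: ≥ 22 mm → Susceptible
Nafcillin (18 mm) ≤ 26 mm → R
Clindamycin 26 mm: ≤ 26 mm → resistant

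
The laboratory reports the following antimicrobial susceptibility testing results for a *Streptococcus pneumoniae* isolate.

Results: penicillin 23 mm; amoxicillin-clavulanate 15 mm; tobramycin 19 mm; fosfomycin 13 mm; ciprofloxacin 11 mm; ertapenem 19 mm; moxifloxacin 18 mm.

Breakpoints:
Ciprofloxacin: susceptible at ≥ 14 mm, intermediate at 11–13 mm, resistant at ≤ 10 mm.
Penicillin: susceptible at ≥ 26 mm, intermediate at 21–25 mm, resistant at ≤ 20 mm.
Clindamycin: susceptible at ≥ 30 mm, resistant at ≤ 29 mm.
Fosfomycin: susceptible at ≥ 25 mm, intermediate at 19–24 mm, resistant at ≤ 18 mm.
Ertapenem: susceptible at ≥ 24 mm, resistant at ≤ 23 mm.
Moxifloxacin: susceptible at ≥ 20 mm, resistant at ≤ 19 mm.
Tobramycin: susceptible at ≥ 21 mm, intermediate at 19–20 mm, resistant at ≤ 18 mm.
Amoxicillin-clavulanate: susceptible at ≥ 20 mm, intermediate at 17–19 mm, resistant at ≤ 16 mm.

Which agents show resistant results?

Penicillin: 23 mm is in 21–25 mm — I
Amoxicillin-clavulanate 15 mm: ≤ 16 mm → Resistant
Tobramycin: 19 mm is in 19–20 mm ⇒ Intermediate
Fosfomycin: 13 mm is ≤ 18 mm ⇒ resistant
Ciprofloxacin: 11 mm is in 11–13 mm → I
Ertapenem: 19 mm is ≤ 23 mm → resistant
Moxifloxacin: 18 mm is ≤ 19 mm ⇒ resistant

amoxicillin-clavulanate, fosfomycin, ertapenem, moxifloxacin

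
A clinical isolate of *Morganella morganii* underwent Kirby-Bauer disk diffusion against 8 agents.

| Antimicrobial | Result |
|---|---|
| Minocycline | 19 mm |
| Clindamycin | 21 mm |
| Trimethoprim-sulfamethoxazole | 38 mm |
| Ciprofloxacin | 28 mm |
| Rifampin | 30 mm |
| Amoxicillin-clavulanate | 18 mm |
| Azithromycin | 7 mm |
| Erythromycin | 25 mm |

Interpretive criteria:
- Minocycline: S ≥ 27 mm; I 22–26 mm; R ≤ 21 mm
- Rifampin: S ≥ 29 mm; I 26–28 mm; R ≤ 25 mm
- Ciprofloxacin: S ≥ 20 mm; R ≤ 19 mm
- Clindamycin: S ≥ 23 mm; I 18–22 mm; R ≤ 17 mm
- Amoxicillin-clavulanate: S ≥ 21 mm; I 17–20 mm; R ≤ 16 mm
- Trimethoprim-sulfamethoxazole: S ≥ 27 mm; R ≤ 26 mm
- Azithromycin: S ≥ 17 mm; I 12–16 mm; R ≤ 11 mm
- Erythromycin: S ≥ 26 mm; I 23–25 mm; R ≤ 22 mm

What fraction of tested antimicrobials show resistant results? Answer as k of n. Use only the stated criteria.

2 of 8

Minocycline 19 mm: ≤ 21 mm → R
Clindamycin: 21 mm is in 18–22 mm → Intermediate
Trimethoprim-sulfamethoxazole: 38 mm is ≥ 27 mm — susceptible
Ciprofloxacin: 28 mm is ≥ 20 mm → susceptible
Rifampin: 30 mm is ≥ 29 mm ⇒ susceptible
Amoxicillin-clavulanate: 18 mm is in 17–20 mm → Intermediate
Azithromycin: 7 mm is ≤ 11 mm ⇒ resistant
Erythromycin 25 mm: in 23–25 mm ⇒ Intermediate
Resistant: 2/8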